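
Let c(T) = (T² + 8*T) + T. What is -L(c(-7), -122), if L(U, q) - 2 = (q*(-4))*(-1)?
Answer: 486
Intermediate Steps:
c(T) = T² + 9*T
L(U, q) = 2 + 4*q (L(U, q) = 2 + (q*(-4))*(-1) = 2 - 4*q*(-1) = 2 + 4*q)
-L(c(-7), -122) = -(2 + 4*(-122)) = -(2 - 488) = -1*(-486) = 486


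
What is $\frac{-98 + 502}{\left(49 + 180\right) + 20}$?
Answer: $\frac{404}{249} \approx 1.6225$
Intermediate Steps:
$\frac{-98 + 502}{\left(49 + 180\right) + 20} = \frac{404}{229 + 20} = \frac{404}{249}$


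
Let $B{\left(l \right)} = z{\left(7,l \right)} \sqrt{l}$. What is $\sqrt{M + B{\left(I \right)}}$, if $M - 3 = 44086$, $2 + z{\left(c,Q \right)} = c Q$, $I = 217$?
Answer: $\sqrt{44089 + 1517 \sqrt{217}} \approx 257.75$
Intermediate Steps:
$z{\left(c,Q \right)} = -2 + Q c$ ($z{\left(c,Q \right)} = -2 + c Q = -2 + Q c$)
$M = 44089$ ($M = 3 + 44086 = 44089$)
$B{\left(l \right)} = \sqrt{l} \left(-2 + 7 l\right)$ ($B{\left(l \right)} = \left(-2 + l 7\right) \sqrt{l} = \left(-2 + 7 l\right) \sqrt{l} = \sqrt{l} \left(-2 + 7 l\right)$)
$\sqrt{M + B{\left(I \right)}} = \sqrt{44089 + \sqrt{217} \left(-2 + 7 \cdot 217\right)} = \sqrt{44089 + \sqrt{217} \left(-2 + 1519\right)} = \sqrt{44089 + \sqrt{217} \cdot 1517} = \sqrt{44089 + 1517 \sqrt{217}}$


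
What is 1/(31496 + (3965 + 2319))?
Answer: 1/37780 ≈ 2.6469e-5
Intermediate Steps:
1/(31496 + (3965 + 2319)) = 1/(31496 + 6284) = 1/37780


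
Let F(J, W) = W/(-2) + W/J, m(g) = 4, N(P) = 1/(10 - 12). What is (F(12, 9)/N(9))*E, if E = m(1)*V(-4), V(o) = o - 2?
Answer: -180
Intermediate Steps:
N(P) = -½ (N(P) = 1/(-2) = -½)
F(J, W) = -W/2 + W/J (F(J, W) = W*(-½) + W/J = -W/2 + W/J)
V(o) = -2 + o
E = -24 (E = 4*(-2 - 4) = 4*(-6) = -24)
(F(12, 9)/N(9))*E = ((-½*9 + 9/12)/(-½))*(-24) = ((-9/2 + 9*(1/12))*(-2))*(-24) = ((-9/2 + ¾)*(-2))*(-24) = -15/4*(-2)*(-24) = (15/2)*(-24) = -180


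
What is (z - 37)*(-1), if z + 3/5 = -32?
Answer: 348/5 ≈ 69.600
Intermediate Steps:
z = -163/5 (z = -⅗ - 32 = -163/5 ≈ -32.600)
(z - 37)*(-1) = (-163/5 - 37)*(-1) = -348/5*(-1) = 348/5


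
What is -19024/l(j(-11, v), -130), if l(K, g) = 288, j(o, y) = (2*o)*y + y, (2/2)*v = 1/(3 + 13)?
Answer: -1189/18 ≈ -66.056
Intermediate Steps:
v = 1/16 (v = 1/(3 + 13) = 1/16 ≈ 0.062500)
j(o, y) = y + 2*o*y (j(o, y) = 2*o*y + y = y + 2*o*y)
-19024/l(j(-11, v), -130) = -19024/288 = -19024*1/288 = -1189/18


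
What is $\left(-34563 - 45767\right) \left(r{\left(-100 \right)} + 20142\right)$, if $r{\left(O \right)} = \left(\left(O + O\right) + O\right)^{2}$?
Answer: $-8847706860$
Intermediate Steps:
$r{\left(O \right)} = 9 O^{2}$ ($r{\left(O \right)} = \left(2 O + O\right)^{2} = \left(3 O\right)^{2} = 9 O^{2}$)
$\left(-34563 - 45767\right) \left(r{\left(-100 \right)} + 20142\right) = \left(-34563 - 45767\right) \left(9 \left(-100\right)^{2} + 20142\right) = - 80330 \left(9 \cdot 10000 + 20142\right) = - 80330 \left(90000 + 20142\right) = \left(-80330\right) 110142 = -8847706860$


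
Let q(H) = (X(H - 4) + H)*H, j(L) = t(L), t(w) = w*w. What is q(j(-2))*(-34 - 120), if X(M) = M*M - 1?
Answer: -1848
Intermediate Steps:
X(M) = -1 + M² (X(M) = M² - 1 = -1 + M²)
t(w) = w²
j(L) = L²
q(H) = H*(-1 + H + (-4 + H)²) (q(H) = ((-1 + (H - 4)²) + H)*H = ((-1 + (-4 + H)²) + H)*H = (-1 + H + (-4 + H)²)*H = H*(-1 + H + (-4 + H)²))
q(j(-2))*(-34 - 120) = ((-2)²*(-1 + (-2)² + (-4 + (-2)²)²))*(-34 - 120) = (4*(-1 + 4 + (-4 + 4)²))*(-154) = (4*(-1 + 4 + 0²))*(-154) = (4*(-1 + 4 + 0))*(-154) = (4*3)*(-154) = 12*(-154) = -1848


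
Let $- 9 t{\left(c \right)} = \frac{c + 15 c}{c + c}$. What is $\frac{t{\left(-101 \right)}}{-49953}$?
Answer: $\frac{8}{449577} \approx 1.7794 \cdot 10^{-5}$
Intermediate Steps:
$t{\left(c \right)} = - \frac{8}{9}$ ($t{\left(c \right)} = - \frac{\left(c + 15 c\right) \frac{1}{c + c}}{9} = - \frac{16 c \frac{1}{2 c}}{9} = \left(- \frac{1}{9}\right) 8 = - \frac{8}{9}$)
$\frac{t{\left(-101 \right)}}{-49953} = - \frac{8}{9 \left(-49953\right)} = \left(- \frac{8}{9}\right) \left(- \frac{1}{49953}\right) = \frac{8}{449577}$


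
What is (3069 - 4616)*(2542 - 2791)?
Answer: 385203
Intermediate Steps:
(3069 - 4616)*(2542 - 2791) = -1547*(-249) = 385203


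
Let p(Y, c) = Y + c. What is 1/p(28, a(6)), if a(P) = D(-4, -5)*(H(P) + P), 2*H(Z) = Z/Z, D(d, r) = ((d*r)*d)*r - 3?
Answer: 2/5217 ≈ 0.00038336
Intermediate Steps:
D(d, r) = -3 + d²*r² (D(d, r) = (r*d²)*r - 3 = d²*r² - 3 = -3 + d²*r²)
H(Z) = ½ (H(Z) = (Z/Z)/2 = (½)*1 = ½)
a(P) = 397/2 + 397*P (a(P) = (-3 + (-4)²*(-5)²)*(½ + P) = (-3 + 16*25)*(½ + P) = (-3 + 400)*(½ + P) = 397*(½ + P) = 397/2 + 397*P)
1/p(28, a(6)) = 1/(28 + (397/2 + 397*6)) = 1/(28 + (397/2 + 2382)) = 1/(28 + 5161/2) = 1/(5217/2) = 2/5217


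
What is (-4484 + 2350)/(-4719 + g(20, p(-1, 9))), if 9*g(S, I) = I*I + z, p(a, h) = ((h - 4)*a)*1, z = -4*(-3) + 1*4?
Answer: 9603/21215 ≈ 0.45265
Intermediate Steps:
z = 16 (z = 12 + 4 = 16)
p(a, h) = a*(-4 + h) (p(a, h) = ((-4 + h)*a)*1 = (a*(-4 + h))*1 = a*(-4 + h))
g(S, I) = 16/9 + I²/9 (g(S, I) = (I*I + 16)/9 = (I² + 16)/9 = (16 + I²)/9 = 16/9 + I²/9)
(-4484 + 2350)/(-4719 + g(20, p(-1, 9))) = (-4484 + 2350)/(-4719 + (16/9 + (-(-4 + 9))²/9)) = -2134/(-4719 + (16/9 + (-1*5)²/9)) = -2134/(-4719 + (16/9 + (⅑)*(-5)²)) = -2134/(-4719 + (16/9 + (⅑)*25)) = -2134/(-4719 + (16/9 + 25/9)) = -2134/(-4719 + 41/9) = -2134/(-42430/9) = -2134*(-9/42430) = 9603/21215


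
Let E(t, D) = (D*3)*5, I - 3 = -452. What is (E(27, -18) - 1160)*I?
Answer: 642070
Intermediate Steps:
I = -449 (I = 3 - 452 = -449)
E(t, D) = 15*D (E(t, D) = (3*D)*5 = 15*D)
(E(27, -18) - 1160)*I = (15*(-18) - 1160)*(-449) = (-270 - 1160)*(-449) = -1430*(-449) = 642070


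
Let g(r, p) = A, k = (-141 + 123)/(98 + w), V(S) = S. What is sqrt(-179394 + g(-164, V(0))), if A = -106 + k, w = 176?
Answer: I*sqrt(3369036733)/137 ≈ 423.67*I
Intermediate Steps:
k = -9/137 (k = (-141 + 123)/(98 + 176) = -18/274 = -18*1/274 = -9/137 ≈ -0.065693)
A = -14531/137 (A = -106 - 9/137 = -14531/137 ≈ -106.07)
g(r, p) = -14531/137
sqrt(-179394 + g(-164, V(0))) = sqrt(-179394 - 14531/137) = sqrt(-24591509/137) = I*sqrt(3369036733)/137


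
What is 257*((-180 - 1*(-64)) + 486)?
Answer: 95090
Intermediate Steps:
257*((-180 - 1*(-64)) + 486) = 257*((-180 + 64) + 486) = 257*(-116 + 486) = 257*370 = 95090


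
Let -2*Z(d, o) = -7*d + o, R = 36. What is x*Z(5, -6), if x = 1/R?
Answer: 41/72 ≈ 0.56944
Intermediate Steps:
Z(d, o) = -o/2 + 7*d/2 (Z(d, o) = -(-7*d + o)/2 = -(o - 7*d)/2 = -o/2 + 7*d/2)
x = 1/36 ≈ 0.027778
x*Z(5, -6) = (-1/2*(-6) + (7/2)*5)/36 = (3 + 35/2)/36 = (1/36)*(41/2) = 41/72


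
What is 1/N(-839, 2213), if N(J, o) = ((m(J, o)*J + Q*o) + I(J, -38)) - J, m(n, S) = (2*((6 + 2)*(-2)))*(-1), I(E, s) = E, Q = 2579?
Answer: 1/5680479 ≈ 1.7604e-7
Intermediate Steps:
m(n, S) = 32 (m(n, S) = (2*(8*(-2)))*(-1) = (2*(-16))*(-1) = -32*(-1) = 32)
N(J, o) = 32*J + 2579*o (N(J, o) = ((32*J + 2579*o) + J) - J = (33*J + 2579*o) - J = 32*J + 2579*o)
1/N(-839, 2213) = 1/(32*(-839) + 2579*2213) = 1/(-26848 + 5707327) = 1/5680479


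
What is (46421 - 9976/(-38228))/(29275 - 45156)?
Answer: -443647991/151774717 ≈ -2.9231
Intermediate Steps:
(46421 - 9976/(-38228))/(29275 - 45156) = (46421 - 9976*(-1/38228))/(-15881) = (46421 + 2494/9557)*(-1/15881) = (443647991/9557)*(-1/15881) = -443647991/151774717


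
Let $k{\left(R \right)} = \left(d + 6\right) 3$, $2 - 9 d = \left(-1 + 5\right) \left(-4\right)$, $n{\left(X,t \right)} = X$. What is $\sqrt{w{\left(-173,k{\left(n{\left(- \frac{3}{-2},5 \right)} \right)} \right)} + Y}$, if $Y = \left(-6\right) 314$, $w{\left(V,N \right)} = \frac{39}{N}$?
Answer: $\frac{37 i \sqrt{22}}{4} \approx 43.386 i$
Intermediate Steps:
$d = 2$ ($d = \frac{2}{9} - \frac{\left(-1 + 5\right) \left(-4\right)}{9} = \frac{2}{9} - \frac{4 \left(-4\right)}{9} = \frac{2}{9} - - \frac{16}{9} = \frac{2}{9} + \frac{16}{9} = 2$)
$k{\left(R \right)} = 24$ ($k{\left(R \right)} = \left(2 + 6\right) 3 = 8 \cdot 3 = 24$)
$Y = -1884$
$\sqrt{w{\left(-173,k{\left(n{\left(- \frac{3}{-2},5 \right)} \right)} \right)} + Y} = \sqrt{\frac{39}{24} - 1884} = \sqrt{39 \cdot \frac{1}{24} - 1884} = \sqrt{\frac{13}{8} - 1884} = \sqrt{- \frac{15059}{8}} = \frac{37 i \sqrt{22}}{4}$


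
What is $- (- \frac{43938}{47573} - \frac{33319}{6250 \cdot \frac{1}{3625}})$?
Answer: $\frac{45969655723}{2378650} \approx 19326.0$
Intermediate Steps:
$- (- \frac{43938}{47573} - \frac{33319}{6250 \cdot \frac{1}{3625}}) = - (\left(-43938\right) \frac{1}{47573} - \frac{33319}{6250 \cdot \frac{1}{3625}}) = - (- \frac{43938}{47573} - \frac{33319}{\frac{50}{29}}) = - (- \frac{43938}{47573} - \frac{966251}{50}) = \left(-1\right) \left(- \frac{45969655723}{2378650}\right) = \frac{45969655723}{2378650}$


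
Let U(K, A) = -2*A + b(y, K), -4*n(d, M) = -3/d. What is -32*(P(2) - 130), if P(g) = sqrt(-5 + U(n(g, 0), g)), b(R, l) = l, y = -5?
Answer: 4160 - 8*I*sqrt(138) ≈ 4160.0 - 93.979*I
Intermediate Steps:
n(d, M) = 3/(4*d) (n(d, M) = -(-3)/(4*d) = 3/(4*d))
U(K, A) = K - 2*A (U(K, A) = -2*A + K = K - 2*A)
P(g) = sqrt(-5 - 2*g + 3/(4*g)) (P(g) = sqrt(-5 + (3/(4*g) - 2*g)) = sqrt(-5 + (-2*g + 3/(4*g))) = sqrt(-5 - 2*g + 3/(4*g)))
-32*(P(2) - 130) = -32*(sqrt(-20 - 8*2 + 3/2)/2 - 130) = -32*(sqrt(-20 - 16 + 3*(1/2))/2 - 130) = -32*(sqrt(-20 - 16 + 3/2)/2 - 130) = -32*(sqrt(-69/2)/2 - 130) = -32*((I*sqrt(138)/2)/2 - 130) = -32*(I*sqrt(138)/4 - 130) = -32*(-130 + I*sqrt(138)/4) = 4160 - 8*I*sqrt(138)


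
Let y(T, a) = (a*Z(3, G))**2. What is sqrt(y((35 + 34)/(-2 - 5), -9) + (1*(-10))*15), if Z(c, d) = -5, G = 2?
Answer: 25*sqrt(3) ≈ 43.301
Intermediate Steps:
y(T, a) = 25*a**2 (y(T, a) = (a*(-5))**2 = (-5*a)**2 = 25*a**2)
sqrt(y((35 + 34)/(-2 - 5), -9) + (1*(-10))*15) = sqrt(25*(-9)**2 + (1*(-10))*15) = sqrt(25*81 - 10*15) = sqrt(2025 - 150) = sqrt(1875) = 25*sqrt(3)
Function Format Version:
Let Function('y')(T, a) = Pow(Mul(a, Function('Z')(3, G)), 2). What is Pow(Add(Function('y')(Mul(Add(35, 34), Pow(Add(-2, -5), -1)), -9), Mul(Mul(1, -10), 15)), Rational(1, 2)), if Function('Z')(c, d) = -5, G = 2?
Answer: Mul(25, Pow(3, Rational(1, 2))) ≈ 43.301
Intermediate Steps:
Function('y')(T, a) = Mul(25, Pow(a, 2)) (Function('y')(T, a) = Pow(Mul(a, -5), 2) = Pow(Mul(-5, a), 2) = Mul(25, Pow(a, 2)))
Pow(Add(Function('y')(Mul(Add(35, 34), Pow(Add(-2, -5), -1)), -9), Mul(Mul(1, -10), 15)), Rational(1, 2)) = Pow(Add(Mul(25, Pow(-9, 2)), Mul(Mul(1, -10), 15)), Rational(1, 2)) = Pow(Add(Mul(25, 81), Mul(-10, 15)), Rational(1, 2)) = Pow(Add(2025, -150), Rational(1, 2)) = Pow(1875, Rational(1, 2)) = Mul(25, Pow(3, Rational(1, 2)))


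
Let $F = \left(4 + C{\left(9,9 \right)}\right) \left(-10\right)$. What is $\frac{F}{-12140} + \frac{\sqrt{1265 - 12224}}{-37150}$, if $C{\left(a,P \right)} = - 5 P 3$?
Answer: $- \frac{131}{1214} - \frac{i \sqrt{10959}}{37150} \approx -0.10791 - 0.0028179 i$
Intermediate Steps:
$C{\left(a,P \right)} = - 15 P$
$F = 1310$ ($F = \left(4 - 135\right) \left(-10\right) = \left(-131\right) \left(-10\right) = 1310$)
$\frac{F}{-12140} + \frac{\sqrt{1265 - 12224}}{-37150} = \frac{1310}{-12140} + \frac{\sqrt{1265 - 12224}}{-37150} = 1310 \left(- \frac{1}{12140}\right) + \sqrt{-10959} \left(- \frac{1}{37150}\right) = - \frac{131}{1214} + i \sqrt{10959} \left(- \frac{1}{37150}\right) = - \frac{131}{1214} - \frac{i \sqrt{10959}}{37150}$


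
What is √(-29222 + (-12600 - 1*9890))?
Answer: 16*I*√202 ≈ 227.4*I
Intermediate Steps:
√(-29222 + (-12600 - 1*9890)) = √(-29222 + (-12600 - 9890)) = √(-29222 - 22490) = √(-51712) = 16*I*√202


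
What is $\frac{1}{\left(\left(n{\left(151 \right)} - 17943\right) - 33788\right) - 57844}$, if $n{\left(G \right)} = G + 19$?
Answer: $- \frac{1}{109405} \approx -9.1403 \cdot 10^{-6}$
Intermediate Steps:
$n{\left(G \right)} = 19 + G$
$\frac{1}{\left(\left(n{\left(151 \right)} - 17943\right) - 33788\right) - 57844} = \frac{1}{\left(\left(\left(19 + 151\right) - 17943\right) - 33788\right) - 57844} = \frac{1}{\left(\left(170 - 17943\right) - 33788\right) - 57844} = \frac{1}{\left(-17773 - 33788\right) - 57844} = \frac{1}{-51561 - 57844} = \frac{1}{-109405} = - \frac{1}{109405}$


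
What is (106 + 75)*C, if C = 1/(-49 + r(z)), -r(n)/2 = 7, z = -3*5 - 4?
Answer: -181/63 ≈ -2.8730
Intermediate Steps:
z = -19 (z = -15 - 4 = -19)
r(n) = -14 (r(n) = -2*7 = -14)
C = -1/63 (C = 1/(-49 - 14) = 1/(-63) = -1/63 ≈ -0.015873)
(106 + 75)*C = (106 + 75)*(-1/63) = 181*(-1/63) = -181/63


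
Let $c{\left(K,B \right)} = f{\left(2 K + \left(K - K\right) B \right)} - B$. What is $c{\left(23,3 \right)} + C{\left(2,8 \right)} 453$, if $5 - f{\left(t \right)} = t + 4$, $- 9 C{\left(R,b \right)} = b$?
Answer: $- \frac{1352}{3} \approx -450.67$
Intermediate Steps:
$C{\left(R,b \right)} = - \frac{b}{9}$
$f{\left(t \right)} = 1 - t$ ($f{\left(t \right)} = 5 - \left(t + 4\right) = 5 - \left(4 + t\right) = 1 - t$)
$c{\left(K,B \right)} = 1 - B - 2 K$ ($c{\left(K,B \right)} = \left(1 - \left(2 K + \left(K - K\right) B\right)\right) - B = \left(1 - \left(2 K + 0 B\right)\right) - B = \left(1 - \left(2 K + 0\right)\right) - B = \left(1 - 2 K\right) - B = 1 - B - 2 K$)
$c{\left(23,3 \right)} + C{\left(2,8 \right)} 453 = \left(1 - 3 - 46\right) + \left(- \frac{1}{9}\right) 8 \cdot 453 = \left(1 - 3 - 46\right) - \frac{1208}{3} = -48 - \frac{1208}{3} = - \frac{1352}{3}$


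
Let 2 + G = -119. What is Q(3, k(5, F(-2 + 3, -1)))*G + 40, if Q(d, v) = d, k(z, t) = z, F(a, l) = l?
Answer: -323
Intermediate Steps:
G = -121 (G = -2 - 119 = -121)
Q(3, k(5, F(-2 + 3, -1)))*G + 40 = 3*(-121) + 40 = -363 + 40 = -323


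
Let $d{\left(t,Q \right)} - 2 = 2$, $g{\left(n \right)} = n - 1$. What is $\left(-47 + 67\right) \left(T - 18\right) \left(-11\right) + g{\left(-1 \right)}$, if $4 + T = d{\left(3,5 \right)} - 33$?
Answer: $11218$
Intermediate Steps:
$g{\left(n \right)} = -1 + n$
$d{\left(t,Q \right)} = 4$ ($d{\left(t,Q \right)} = 2 + 2 = 4$)
$T = -33$ ($T = -4 + \left(4 - 33\right) = -4 - 29 = -33$)
$\left(-47 + 67\right) \left(T - 18\right) \left(-11\right) + g{\left(-1 \right)} = \left(-47 + 67\right) \left(-33 - 18\right) \left(-11\right) - 2 = 20 \left(-51\right) \left(-11\right) - 2 = \left(-1020\right) \left(-11\right) - 2 = 11220 - 2 = 11218$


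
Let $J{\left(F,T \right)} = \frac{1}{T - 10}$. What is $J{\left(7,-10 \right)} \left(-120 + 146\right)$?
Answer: $- \frac{13}{10} \approx -1.3$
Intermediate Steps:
$J{\left(F,T \right)} = \frac{1}{-10 + T}$
$J{\left(7,-10 \right)} \left(-120 + 146\right) = \frac{-120 + 146}{-10 - 10} = \frac{1}{-20} \cdot 26 = \left(- \frac{1}{20}\right) 26 = - \frac{13}{10}$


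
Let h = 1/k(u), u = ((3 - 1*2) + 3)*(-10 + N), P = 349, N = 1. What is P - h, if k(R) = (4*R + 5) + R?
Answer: 61076/175 ≈ 349.01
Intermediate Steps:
u = -36 (u = ((3 - 1*2) + 3)*(-10 + 1) = ((3 - 2) + 3)*(-9) = (1 + 3)*(-9) = 4*(-9) = -36)
k(R) = 5 + 5*R (k(R) = (5 + 4*R) + R = 5 + 5*R)
h = -1/175 (h = 1/(5 + 5*(-36)) = 1/(5 - 180) = 1/(-175) = -1/175 ≈ -0.0057143)
P - h = 349 - 1*(-1/175) = 349 + 1/175 = 61076/175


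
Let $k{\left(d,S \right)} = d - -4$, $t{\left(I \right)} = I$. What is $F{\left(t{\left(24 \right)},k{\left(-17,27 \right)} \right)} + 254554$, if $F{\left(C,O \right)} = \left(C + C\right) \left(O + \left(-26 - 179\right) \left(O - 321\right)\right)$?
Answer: $3540490$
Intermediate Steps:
$k{\left(d,S \right)} = 4 + d$ ($k{\left(d,S \right)} = d + 4 = 4 + d$)
$F{\left(C,O \right)} = 2 C \left(65805 - 204 O\right)$ ($F{\left(C,O \right)} = 2 C \left(O - 205 \left(-321 + O\right)\right) = 2 C \left(O - \left(-65805 + 205 O\right)\right) = 2 C \left(65805 - 204 O\right)$)
$F{\left(t{\left(24 \right)},k{\left(-17,27 \right)} \right)} + 254554 = 6 \cdot 24 \left(21935 - 68 \left(4 - 17\right)\right) + 254554 = 6 \cdot 24 \left(21935 - -884\right) + 254554 = 6 \cdot 24 \left(21935 + 884\right) + 254554 = 6 \cdot 24 \cdot 22819 + 254554 = 3285936 + 254554 = 3540490$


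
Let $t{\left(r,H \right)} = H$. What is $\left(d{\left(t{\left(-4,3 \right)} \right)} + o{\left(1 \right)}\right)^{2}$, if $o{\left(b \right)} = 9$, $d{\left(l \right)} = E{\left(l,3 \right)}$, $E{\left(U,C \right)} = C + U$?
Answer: $225$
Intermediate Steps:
$d{\left(l \right)} = 3 + l$
$\left(d{\left(t{\left(-4,3 \right)} \right)} + o{\left(1 \right)}\right)^{2} = \left(\left(3 + 3\right) + 9\right)^{2} = \left(6 + 9\right)^{2} = 15^{2} = 225$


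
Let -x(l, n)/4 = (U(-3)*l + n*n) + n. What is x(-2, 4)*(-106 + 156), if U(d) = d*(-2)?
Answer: -1600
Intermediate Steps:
U(d) = -2*d
x(l, n) = -24*l - 4*n - 4*n² (x(l, n) = -4*(((-2*(-3))*l + n*n) + n) = -4*((6*l + n²) + n) = -4*((n² + 6*l) + n) = -4*(n + n² + 6*l) = -24*l - 4*n - 4*n²)
x(-2, 4)*(-106 + 156) = (-24*(-2) - 4*4 - 4*4²)*(-106 + 156) = (48 - 16 - 4*16)*50 = (48 - 16 - 64)*50 = -32*50 = -1600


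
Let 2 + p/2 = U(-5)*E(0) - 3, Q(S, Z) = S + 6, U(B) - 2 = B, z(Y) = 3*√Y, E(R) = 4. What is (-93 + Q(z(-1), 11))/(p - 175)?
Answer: 87/209 - 3*I/209 ≈ 0.41627 - 0.014354*I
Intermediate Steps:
U(B) = 2 + B
Q(S, Z) = 6 + S
p = -34 (p = -4 + 2*((2 - 5)*4 - 3) = -4 + 2*(-3*4 - 3) = -4 + 2*(-12 - 3) = -4 + 2*(-15) = -4 - 30 = -34)
(-93 + Q(z(-1), 11))/(p - 175) = (-93 + (6 + 3*√(-1)))/(-34 - 175) = (-93 + (6 + 3*I))/(-209) = (-87 + 3*I)*(-1/209) = 87/209 - 3*I/209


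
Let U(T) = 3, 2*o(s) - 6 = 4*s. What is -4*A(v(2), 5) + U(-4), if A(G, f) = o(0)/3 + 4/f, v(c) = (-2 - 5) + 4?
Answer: -21/5 ≈ -4.2000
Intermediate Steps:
o(s) = 3 + 2*s (o(s) = 3 + (4*s)/2 = 3 + 2*s)
v(c) = -3 (v(c) = -7 + 4 = -3)
A(G, f) = 1 + 4/f (A(G, f) = (3 + 2*0)/3 + 4/f = (3 + 0)*(⅓) + 4/f = 3*(⅓) + 4/f = 1 + 4/f)
-4*A(v(2), 5) + U(-4) = -4*(4 + 5)/5 + 3 = -4*9/5 + 3 = -36/5 + 3 = -21/5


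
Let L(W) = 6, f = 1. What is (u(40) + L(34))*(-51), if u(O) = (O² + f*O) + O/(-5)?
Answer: -83538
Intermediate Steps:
u(O) = O² + 4*O/5 (u(O) = (O² + 1*O) + O/(-5) = (O² + O) + O*(-⅕) = (O + O²) - O/5 = O² + 4*O/5)
(u(40) + L(34))*(-51) = ((⅕)*40*(4 + 5*40) + 6)*(-51) = ((⅕)*40*(4 + 200) + 6)*(-51) = ((⅕)*40*204 + 6)*(-51) = (1632 + 6)*(-51) = 1638*(-51) = -83538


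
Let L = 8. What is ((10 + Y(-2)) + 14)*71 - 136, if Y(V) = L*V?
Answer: 432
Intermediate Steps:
Y(V) = 8*V
((10 + Y(-2)) + 14)*71 - 136 = ((10 + 8*(-2)) + 14)*71 - 136 = ((10 - 16) + 14)*71 - 136 = (-6 + 14)*71 - 136 = 8*71 - 136 = 568 - 136 = 432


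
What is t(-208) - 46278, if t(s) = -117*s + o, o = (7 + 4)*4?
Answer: -21898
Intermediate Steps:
o = 44 (o = 11*4 = 44)
t(s) = 44 - 117*s (t(s) = -117*s + 44 = 44 - 117*s)
t(-208) - 46278 = (44 - 117*(-208)) - 46278 = (44 + 24336) - 46278 = 24380 - 46278 = -21898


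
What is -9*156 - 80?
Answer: -1484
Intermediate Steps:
-9*156 - 80 = -1404 - 80 = -1484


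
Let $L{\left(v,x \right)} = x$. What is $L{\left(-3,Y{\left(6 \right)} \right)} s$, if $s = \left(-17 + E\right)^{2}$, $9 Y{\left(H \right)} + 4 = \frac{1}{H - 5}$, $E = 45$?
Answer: $- \frac{784}{3} \approx -261.33$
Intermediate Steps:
$Y{\left(H \right)} = - \frac{4}{9} + \frac{1}{9 \left(-5 + H\right)}$ ($Y{\left(H \right)} = - \frac{4}{9} + \frac{1}{9 \left(H - 5\right)} = - \frac{4}{9} + \frac{1}{9 \left(-5 + H\right)}$)
$s = 784$ ($s = \left(-17 + 45\right)^{2} = 28^{2} = 784$)
$L{\left(-3,Y{\left(6 \right)} \right)} s = \frac{21 - 24}{9 \left(-5 + 6\right)} 784 = \frac{21 - 24}{9 \cdot 1} \cdot 784 = \frac{1}{9} \cdot 1 \left(-3\right) 784 = \left(- \frac{1}{3}\right) 784 = - \frac{784}{3}$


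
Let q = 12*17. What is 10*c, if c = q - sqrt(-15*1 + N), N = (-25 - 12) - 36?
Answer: 2040 - 20*I*sqrt(22) ≈ 2040.0 - 93.808*I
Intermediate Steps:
q = 204
N = -73 (N = -37 - 36 = -73)
c = 204 - 2*I*sqrt(22) (c = 204 - sqrt(-15*1 - 73) = 204 - sqrt(-15 - 73) = 204 - sqrt(-88) = 204 - 2*I*sqrt(22) ≈ 204.0 - 9.3808*I)
10*c = 10*(204 - 2*I*sqrt(22)) = 2040 - 20*I*sqrt(22)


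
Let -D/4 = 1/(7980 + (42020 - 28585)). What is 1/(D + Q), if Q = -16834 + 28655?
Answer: 21415/253146711 ≈ 8.4595e-5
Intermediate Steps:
D = -4/21415 (D = -4/(7980 + (42020 - 28585)) = -4/(7980 + 13435) = -4/21415 ≈ -0.00018678)
Q = 11821
1/(D + Q) = 1/(-4/21415 + 11821) = 1/(253146711/21415) = 21415/253146711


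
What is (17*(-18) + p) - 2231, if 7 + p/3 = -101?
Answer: -2861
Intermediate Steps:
p = -324 (p = -21 + 3*(-101) = -21 - 303 = -324)
(17*(-18) + p) - 2231 = (17*(-18) - 324) - 2231 = (-306 - 324) - 2231 = -630 - 2231 = -2861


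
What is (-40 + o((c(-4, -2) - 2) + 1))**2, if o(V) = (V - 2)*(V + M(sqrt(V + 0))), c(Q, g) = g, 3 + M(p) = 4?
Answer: 900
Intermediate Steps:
M(p) = 1 (M(p) = -3 + 4 = 1)
o(V) = (1 + V)*(-2 + V) (o(V) = (V - 2)*(V + 1) = (-2 + V)*(1 + V) = (1 + V)*(-2 + V))
(-40 + o((c(-4, -2) - 2) + 1))**2 = (-40 + (-2 + ((-2 - 2) + 1)**2 - ((-2 - 2) + 1)))**2 = (-40 + (-2 + (-4 + 1)**2 - (-4 + 1)))**2 = (-40 + (-2 + (-3)**2 - 1*(-3)))**2 = (-40 + (-2 + 9 + 3))**2 = (-40 + 10)**2 = (-30)**2 = 900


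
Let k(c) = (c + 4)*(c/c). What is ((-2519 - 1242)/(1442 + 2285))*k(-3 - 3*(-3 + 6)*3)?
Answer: 97786/3727 ≈ 26.237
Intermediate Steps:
k(c) = 4 + c (k(c) = (4 + c)*1 = 4 + c)
((-2519 - 1242)/(1442 + 2285))*k(-3 - 3*(-3 + 6)*3) = ((-2519 - 1242)/(1442 + 2285))*(4 + (-3 - 3*(-3 + 6)*3)) = (-3761/3727)*(4 + (-3 - 9*3)) = (-3761*1/3727)*(4 + (-3 - 3*9)) = -3761*(4 + (-3 - 27))/3727 = -3761*(4 - 30)/3727 = -3761/3727*(-26) = 97786/3727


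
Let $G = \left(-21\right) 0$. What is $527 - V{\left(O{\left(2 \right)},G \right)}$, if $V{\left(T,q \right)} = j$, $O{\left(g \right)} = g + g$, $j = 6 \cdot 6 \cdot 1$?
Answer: $491$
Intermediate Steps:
$j = 36$ ($j = 36 \cdot 1 = 36$)
$G = 0$
$O{\left(g \right)} = 2 g$
$V{\left(T,q \right)} = 36$
$527 - V{\left(O{\left(2 \right)},G \right)} = 527 - 36 = 491$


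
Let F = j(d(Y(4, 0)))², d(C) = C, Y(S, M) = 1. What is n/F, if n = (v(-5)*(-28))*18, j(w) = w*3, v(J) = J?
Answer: 280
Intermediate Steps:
j(w) = 3*w
F = 9 (F = (3*1)² = 3² = 9)
n = 2520 (n = -5*(-28)*18 = 140*18 = 2520)
n/F = 2520/9 = 2520*(⅑) = 280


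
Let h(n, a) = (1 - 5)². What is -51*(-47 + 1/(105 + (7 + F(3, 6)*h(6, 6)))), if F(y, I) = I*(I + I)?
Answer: 3029757/1264 ≈ 2397.0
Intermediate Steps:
h(n, a) = 16 (h(n, a) = (-4)² = 16)
F(y, I) = 2*I² (F(y, I) = I*(2*I) = 2*I²)
-51*(-47 + 1/(105 + (7 + F(3, 6)*h(6, 6)))) = -51*(-47 + 1/(105 + (7 + (2*6²)*16))) = -51*(-47 + 1/(105 + (7 + (2*36)*16))) = -51*(-47 + 1/(105 + (7 + 72*16))) = -51*(-47 + 1/(105 + (7 + 1152))) = -51*(-47 + 1/(105 + 1159)) = -51*(-47 + 1/1264) = -51*(-59407/1264) = 3029757/1264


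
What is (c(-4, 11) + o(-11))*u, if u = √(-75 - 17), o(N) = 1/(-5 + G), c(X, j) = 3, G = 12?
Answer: 44*I*√23/7 ≈ 30.145*I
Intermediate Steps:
o(N) = ⅐ (o(N) = 1/(-5 + 12) = 1/7 = ⅐)
u = 2*I*√23 (u = √(-92) = 2*I*√23 ≈ 9.5917*I)
(c(-4, 11) + o(-11))*u = (3 + ⅐)*(2*I*√23) = 22*(2*I*√23)/7 = 44*I*√23/7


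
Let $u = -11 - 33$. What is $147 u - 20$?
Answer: $-6488$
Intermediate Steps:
$u = -44$ ($u = -11 - 33 = -44$)
$147 u - 20 = 147 \left(-44\right) - 20 = -6468 - 20 = -6488$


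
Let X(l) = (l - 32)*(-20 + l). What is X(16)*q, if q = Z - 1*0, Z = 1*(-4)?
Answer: -256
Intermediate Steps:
Z = -4
X(l) = (-32 + l)*(-20 + l)
q = -4 (q = -4 - 1*0 = -4 + 0 = -4)
X(16)*q = (640 + 16² - 52*16)*(-4) = (640 + 256 - 832)*(-4) = 64*(-4) = -256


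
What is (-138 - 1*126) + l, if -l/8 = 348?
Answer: -3048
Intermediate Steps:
l = -2784 (l = -8*348 = -2784)
(-138 - 1*126) + l = (-138 - 1*126) - 2784 = (-138 - 126) - 2784 = -264 - 2784 = -3048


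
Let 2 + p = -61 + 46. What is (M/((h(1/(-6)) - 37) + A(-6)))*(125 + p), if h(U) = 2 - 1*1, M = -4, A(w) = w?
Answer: 72/7 ≈ 10.286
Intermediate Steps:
p = -17 (p = -2 + (-61 + 46) = -2 - 15 = -17)
h(U) = 1 (h(U) = 2 - 1 = 1)
(M/((h(1/(-6)) - 37) + A(-6)))*(125 + p) = (-4/((1 - 37) - 6))*(125 - 17) = -4/(-36 - 6)*108 = -4/(-42)*108 = -4*(-1/42)*108 = (2/21)*108 = 72/7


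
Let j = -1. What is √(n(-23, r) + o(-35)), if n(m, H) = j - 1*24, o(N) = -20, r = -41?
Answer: 3*I*√5 ≈ 6.7082*I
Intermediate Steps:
n(m, H) = -25 (n(m, H) = -1 - 1*24 = -1 - 24 = -25)
√(n(-23, r) + o(-35)) = √(-25 - 20) = √(-45) = 3*I*√5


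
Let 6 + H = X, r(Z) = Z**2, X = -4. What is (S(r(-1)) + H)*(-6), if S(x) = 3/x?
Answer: 42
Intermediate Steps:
H = -10 (H = -6 - 4 = -10)
(S(r(-1)) + H)*(-6) = (3/((-1)**2) - 10)*(-6) = (3/1 - 10)*(-6) = (3*1 - 10)*(-6) = (3 - 10)*(-6) = -7*(-6) = 42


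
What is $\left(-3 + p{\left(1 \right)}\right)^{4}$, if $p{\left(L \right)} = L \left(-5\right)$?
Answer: $4096$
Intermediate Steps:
$p{\left(L \right)} = - 5 L$
$\left(-3 + p{\left(1 \right)}\right)^{4} = \left(-3 - 5\right)^{4} = \left(-8\right)^{4} = 4096$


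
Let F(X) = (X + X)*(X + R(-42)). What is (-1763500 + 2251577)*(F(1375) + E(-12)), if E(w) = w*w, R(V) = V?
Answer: 1789238545838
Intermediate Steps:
E(w) = w**2
F(X) = 2*X*(-42 + X) (F(X) = (X + X)*(X - 42) = (2*X)*(-42 + X) = 2*X*(-42 + X))
(-1763500 + 2251577)*(F(1375) + E(-12)) = (-1763500 + 2251577)*(2*1375*(-42 + 1375) + (-12)**2) = 488077*(2*1375*1333 + 144) = 488077*(3665750 + 144) = 488077*3665894 = 1789238545838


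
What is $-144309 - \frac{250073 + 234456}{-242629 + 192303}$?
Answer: $- \frac{7262010205}{50326} \approx -1.443 \cdot 10^{5}$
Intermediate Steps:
$-144309 - \frac{250073 + 234456}{-242629 + 192303} = -144309 - \frac{484529}{-50326} = -144309 - 484529 \left(- \frac{1}{50326}\right) = -144309 - - \frac{484529}{50326} = -144309 + \frac{484529}{50326} = - \frac{7262010205}{50326}$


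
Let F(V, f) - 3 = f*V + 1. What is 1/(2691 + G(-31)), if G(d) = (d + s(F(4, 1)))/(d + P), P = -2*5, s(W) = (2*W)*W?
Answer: 41/110234 ≈ 0.00037194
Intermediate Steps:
F(V, f) = 4 + V*f (F(V, f) = 3 + (f*V + 1) = 3 + (V*f + 1) = 3 + (1 + V*f) = 4 + V*f)
s(W) = 2*W²
P = -10
G(d) = (128 + d)/(-10 + d) (G(d) = (d + 2*(4 + 4*1)²)/(d - 10) = (d + 2*(4 + 4)²)/(-10 + d) = (d + 2*8²)/(-10 + d) = (d + 2*64)/(-10 + d) = (d + 128)/(-10 + d) = (128 + d)/(-10 + d))
1/(2691 + G(-31)) = 1/(2691 + (128 - 31)/(-10 - 31)) = 1/(2691 + 97/(-41)) = 1/(2691 - 1/41*97) = 1/(2691 - 97/41) = 1/(110234/41) = 41/110234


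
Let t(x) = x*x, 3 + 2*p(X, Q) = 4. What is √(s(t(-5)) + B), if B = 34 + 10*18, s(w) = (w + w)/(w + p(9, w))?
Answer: √561714/51 ≈ 14.696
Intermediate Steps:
p(X, Q) = ½ (p(X, Q) = -3/2 + (½)*4 = -3/2 + 2 = ½)
t(x) = x²
s(w) = 2*w/(½ + w) (s(w) = (w + w)/(w + ½) = (2*w)/(½ + w) = 2*w/(½ + w))
B = 214 (B = 34 + 180 = 214)
√(s(t(-5)) + B) = √(4*(-5)²/(1 + 2*(-5)²) + 214) = √(4*25/(1 + 2*25) + 214) = √(4*25/(1 + 50) + 214) = √(4*25/51 + 214) = √(4*25*(1/51) + 214) = √(100/51 + 214) = √(11014/51) = √561714/51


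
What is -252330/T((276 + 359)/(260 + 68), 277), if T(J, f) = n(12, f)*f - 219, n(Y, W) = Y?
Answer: -16822/207 ≈ -81.266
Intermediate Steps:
T(J, f) = -219 + 12*f (T(J, f) = 12*f - 219 = -219 + 12*f)
-252330/T((276 + 359)/(260 + 68), 277) = -252330/(-219 + 12*277) = -252330/(-219 + 3324) = -252330/3105 = -252330*1/3105 = -16822/207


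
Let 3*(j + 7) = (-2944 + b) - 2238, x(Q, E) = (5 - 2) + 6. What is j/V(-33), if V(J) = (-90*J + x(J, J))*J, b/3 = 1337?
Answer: 1192/294921 ≈ 0.0040418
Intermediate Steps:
b = 4011 (b = 3*1337 = 4011)
x(Q, E) = 9 (x(Q, E) = 3 + 6 = 9)
V(J) = J*(9 - 90*J) (V(J) = (-90*J + 9)*J = (9 - 90*J)*J = J*(9 - 90*J))
j = -1192/3 (j = -7 + ((-2944 + 4011) - 2238)/3 = -7 + (1067 - 2238)/3 = -7 + (1/3)*(-1171) = -7 - 1171/3 = -1192/3 ≈ -397.33)
j/V(-33) = -1192*(-1/(297*(1 - 10*(-33))))/3 = -1192*(-1/(297*(1 + 330)))/3 = -1192/(3*(9*(-33)*331)) = -1192/3/(-98307) = -1192/3*(-1/98307) = 1192/294921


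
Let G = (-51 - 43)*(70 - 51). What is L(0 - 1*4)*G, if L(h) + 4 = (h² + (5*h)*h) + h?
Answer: -157168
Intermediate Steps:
L(h) = -4 + h + 6*h² (L(h) = -4 + ((h² + (5*h)*h) + h) = -4 + ((h² + 5*h²) + h) = -4 + (6*h² + h) = -4 + (h + 6*h²) = -4 + h + 6*h²)
G = -1786 (G = -94*19 = -1786)
L(0 - 1*4)*G = (-4 + (0 - 1*4) + 6*(0 - 1*4)²)*(-1786) = (-4 + (0 - 4) + 6*(0 - 4)²)*(-1786) = (-4 - 4 + 6*(-4)²)*(-1786) = (-4 - 4 + 6*16)*(-1786) = (-4 - 4 + 96)*(-1786) = 88*(-1786) = -157168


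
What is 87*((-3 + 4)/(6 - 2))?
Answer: 87/4 ≈ 21.750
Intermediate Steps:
87*((-3 + 4)/(6 - 2)) = 87*(1/4) = 87/4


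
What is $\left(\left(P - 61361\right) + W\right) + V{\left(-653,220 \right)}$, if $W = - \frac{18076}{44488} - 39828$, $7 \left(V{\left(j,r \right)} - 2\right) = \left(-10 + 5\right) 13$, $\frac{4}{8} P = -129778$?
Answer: $- \frac{28086040085}{77854} \approx -3.6075 \cdot 10^{5}$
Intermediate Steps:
$P = -259556$ ($P = 2 \left(-129778\right) = -259556$)
$V{\left(j,r \right)} = - \frac{51}{7}$ ($V{\left(j,r \right)} = 2 + \frac{\left(-10 + 5\right) 13}{7} = 2 + \frac{\left(-5\right) 13}{7} = 2 + \frac{1}{7} \left(-65\right) = 2 - \frac{65}{7} = - \frac{51}{7}$)
$W = - \frac{442971535}{11122}$ ($W = \left(-18076\right) \frac{1}{44488} - 39828 = - \frac{4519}{11122} - 39828 = - \frac{442971535}{11122} \approx -39828.0$)
$\left(\left(P - 61361\right) + W\right) + V{\left(-653,220 \right)} = \left(\left(-259556 - 61361\right) - \frac{442971535}{11122}\right) - \frac{51}{7} = \left(-320917 - \frac{442971535}{11122}\right) - \frac{51}{7} = - \frac{4012210409}{11122} - \frac{51}{7} = - \frac{28086040085}{77854}$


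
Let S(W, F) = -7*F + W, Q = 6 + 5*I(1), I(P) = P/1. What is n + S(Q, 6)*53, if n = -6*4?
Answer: -1667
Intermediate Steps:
I(P) = P (I(P) = P*1 = P)
n = -24
Q = 11 (Q = 6 + 5*1 = 6 + 5 = 11)
S(W, F) = W - 7*F
n + S(Q, 6)*53 = -24 + (11 - 7*6)*53 = -24 + (11 - 42)*53 = -24 - 31*53 = -24 - 1643 = -1667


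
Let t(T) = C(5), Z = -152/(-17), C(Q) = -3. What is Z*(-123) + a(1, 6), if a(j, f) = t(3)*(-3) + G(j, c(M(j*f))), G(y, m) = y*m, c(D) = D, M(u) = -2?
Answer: -18577/17 ≈ -1092.8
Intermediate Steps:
Z = 152/17 (Z = -152*(-1/17) = 152/17 ≈ 8.9412)
G(y, m) = m*y
t(T) = -3
a(j, f) = 9 - 2*j (a(j, f) = -3*(-3) - 2*j = 9 - 2*j)
Z*(-123) + a(1, 6) = (152/17)*(-123) + (9 - 2*1) = -18696/17 + (9 - 2) = -18696/17 + 7 = -18577/17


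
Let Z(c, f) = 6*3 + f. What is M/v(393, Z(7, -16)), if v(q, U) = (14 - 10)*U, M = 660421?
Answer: 660421/8 ≈ 82553.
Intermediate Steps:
Z(c, f) = 18 + f
v(q, U) = 4*U
M/v(393, Z(7, -16)) = 660421/((4*(18 - 16))) = 660421/((4*2)) = 660421/8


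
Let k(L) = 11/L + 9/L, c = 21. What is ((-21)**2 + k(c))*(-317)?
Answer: -2942077/21 ≈ -1.4010e+5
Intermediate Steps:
k(L) = 20/L
((-21)**2 + k(c))*(-317) = ((-21)**2 + 20/21)*(-317) = (441 + 20*(1/21))*(-317) = (441 + 20/21)*(-317) = (9281/21)*(-317) = -2942077/21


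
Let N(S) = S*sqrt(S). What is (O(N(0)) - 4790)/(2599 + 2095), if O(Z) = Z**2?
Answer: -2395/2347 ≈ -1.0205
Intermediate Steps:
N(S) = S**(3/2)
(O(N(0)) - 4790)/(2599 + 2095) = ((0**(3/2))**2 - 4790)/(2599 + 2095) = (0**2 - 4790)/4694 = (0 - 4790)*(1/4694) = -4790*1/4694 = -2395/2347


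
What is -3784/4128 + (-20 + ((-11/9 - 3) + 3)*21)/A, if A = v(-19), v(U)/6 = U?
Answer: -353/684 ≈ -0.51608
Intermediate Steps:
v(U) = 6*U
A = -114 (A = 6*(-19) = -114)
-3784/4128 + (-20 + ((-11/9 - 3) + 3)*21)/A = -3784/4128 + (-20 + ((-11/9 - 3) + 3)*21)/(-114) = -3784*1/4128 + (-20 + ((-11*⅑ - 3) + 3)*21)*(-1/114) = -11/12 + (-20 + ((-11/9 - 3) + 3)*21)*(-1/114) = -11/12 + (-20 + (-38/9 + 3)*21)*(-1/114) = -11/12 + (-20 - 11/9*21)*(-1/114) = -11/12 + (-20 - 77/3)*(-1/114) = -11/12 - 137/3*(-1/114) = -11/12 + 137/342 = -353/684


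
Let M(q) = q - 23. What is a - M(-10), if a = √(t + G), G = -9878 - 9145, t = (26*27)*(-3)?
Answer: 33 + I*√21129 ≈ 33.0 + 145.36*I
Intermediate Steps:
M(q) = -23 + q
t = -2106 (t = 702*(-3) = -2106)
G = -19023
a = I*√21129 (a = √(-2106 - 19023) = √(-21129) = I*√21129 ≈ 145.36*I)
a - M(-10) = I*√21129 - (-23 - 10) = I*√21129 - 1*(-33) = I*√21129 + 33 = 33 + I*√21129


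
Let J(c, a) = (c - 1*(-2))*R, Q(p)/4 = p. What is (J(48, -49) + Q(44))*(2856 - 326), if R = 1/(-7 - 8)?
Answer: 1310540/3 ≈ 4.3685e+5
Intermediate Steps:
Q(p) = 4*p
R = -1/15 (R = 1/(-15) = -1/15 ≈ -0.066667)
J(c, a) = -2/15 - c/15 (J(c, a) = (c - 1*(-2))*(-1/15) = (c + 2)*(-1/15) = (2 + c)*(-1/15) = -2/15 - c/15)
(J(48, -49) + Q(44))*(2856 - 326) = ((-2/15 - 1/15*48) + 4*44)*(2856 - 326) = ((-2/15 - 16/5) + 176)*2530 = (-10/3 + 176)*2530 = (518/3)*2530 = 1310540/3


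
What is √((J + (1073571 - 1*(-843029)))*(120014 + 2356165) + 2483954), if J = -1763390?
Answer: 16*√1481944799 ≈ 6.1594e+5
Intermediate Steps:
√((J + (1073571 - 1*(-843029)))*(120014 + 2356165) + 2483954) = √((-1763390 + (1073571 - 1*(-843029)))*(120014 + 2356165) + 2483954) = √((-1763390 + (1073571 + 843029))*2476179 + 2483954) = √((-1763390 + 1916600)*2476179 + 2483954) = √(153210*2476179 + 2483954) = √(379375384590 + 2483954) = √379377868544 = 16*√1481944799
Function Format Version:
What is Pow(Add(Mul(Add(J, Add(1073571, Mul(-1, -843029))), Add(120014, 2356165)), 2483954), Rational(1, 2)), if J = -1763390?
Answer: Mul(16, Pow(1481944799, Rational(1, 2))) ≈ 6.1594e+5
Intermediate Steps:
Pow(Add(Mul(Add(J, Add(1073571, Mul(-1, -843029))), Add(120014, 2356165)), 2483954), Rational(1, 2)) = Pow(Add(Mul(Add(-1763390, Add(1073571, Mul(-1, -843029))), Add(120014, 2356165)), 2483954), Rational(1, 2)) = Pow(Add(Mul(Add(-1763390, Add(1073571, 843029)), 2476179), 2483954), Rational(1, 2)) = Pow(Add(Mul(Add(-1763390, 1916600), 2476179), 2483954), Rational(1, 2)) = Pow(Add(Mul(153210, 2476179), 2483954), Rational(1, 2)) = Pow(Add(379375384590, 2483954), Rational(1, 2)) = Pow(379377868544, Rational(1, 2)) = Mul(16, Pow(1481944799, Rational(1, 2)))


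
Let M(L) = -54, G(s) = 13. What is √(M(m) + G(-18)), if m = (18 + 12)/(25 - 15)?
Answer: I*√41 ≈ 6.4031*I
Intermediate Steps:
m = 3 (m = 30/10 = 30*(⅒) = 3)
√(M(m) + G(-18)) = √(-54 + 13) = √(-41) = I*√41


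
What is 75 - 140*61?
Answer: -8465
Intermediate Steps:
75 - 140*61 = 75 - 8540 = -8465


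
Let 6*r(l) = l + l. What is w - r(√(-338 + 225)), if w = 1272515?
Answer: 1272515 - I*√113/3 ≈ 1.2725e+6 - 3.5434*I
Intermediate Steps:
r(l) = l/3 (r(l) = (l + l)/6 = (2*l)/6 = l/3)
w - r(√(-338 + 225)) = 1272515 - √(-338 + 225)/3 = 1272515 - √(-113)/3 = 1272515 - I*√113/3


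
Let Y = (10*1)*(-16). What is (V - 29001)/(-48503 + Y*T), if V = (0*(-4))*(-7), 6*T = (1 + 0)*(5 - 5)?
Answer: 4143/6929 ≈ 0.59792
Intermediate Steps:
T = 0 (T = ((1 + 0)*(5 - 5))/6 = (1*0)/6 = (⅙)*0 = 0)
Y = -160 (Y = 10*(-16) = -160)
V = 0 (V = 0*(-7) = 0)
(V - 29001)/(-48503 + Y*T) = (0 - 29001)/(-48503 - 160*0) = -29001/(-48503 + 0) = -29001/(-48503) = -29001*(-1/48503) = 4143/6929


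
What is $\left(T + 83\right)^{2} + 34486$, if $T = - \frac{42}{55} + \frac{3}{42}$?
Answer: $\frac{24463393529}{592900} \approx 41261.0$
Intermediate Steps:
$T = - \frac{533}{770}$ ($T = \left(-42\right) \frac{1}{55} + 3 \cdot \frac{1}{42} = - \frac{42}{55} + \frac{1}{14} = - \frac{533}{770} \approx -0.69221$)
$\left(T + 83\right)^{2} + 34486 = \left(- \frac{533}{770} + 83\right)^{2} + 34486 = \left(\frac{63377}{770}\right)^{2} + 34486 = \frac{4016644129}{592900} + 34486 = \frac{24463393529}{592900}$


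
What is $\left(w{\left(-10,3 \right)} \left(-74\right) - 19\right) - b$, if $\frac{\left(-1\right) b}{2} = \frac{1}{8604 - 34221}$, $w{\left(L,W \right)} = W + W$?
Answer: $- \frac{11860673}{25617} \approx -463.0$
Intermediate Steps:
$w{\left(L,W \right)} = 2 W$
$b = \frac{2}{25617}$ ($b = - \frac{2}{8604 - 34221} = - \frac{2}{-25617} = \left(-2\right) \left(- \frac{1}{25617}\right) = \frac{2}{25617} \approx 7.8073 \cdot 10^{-5}$)
$\left(w{\left(-10,3 \right)} \left(-74\right) - 19\right) - b = \left(2 \cdot 3 \left(-74\right) - 19\right) - \frac{2}{25617} = \left(6 \left(-74\right) - 19\right) - \frac{2}{25617} = \left(-444 - 19\right) - \frac{2}{25617} = -463 - \frac{2}{25617} = - \frac{11860673}{25617}$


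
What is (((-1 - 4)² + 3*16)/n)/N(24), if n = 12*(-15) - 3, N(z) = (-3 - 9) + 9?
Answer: 73/549 ≈ 0.13297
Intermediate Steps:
N(z) = -3 (N(z) = -12 + 9 = -3)
n = -183 (n = -180 - 3 = -183)
(((-1 - 4)² + 3*16)/n)/N(24) = (((-1 - 4)² + 3*16)/(-183))/(-3) = (((-5)² + 48)*(-1/183))*(-⅓) = ((25 + 48)*(-1/183))*(-⅓) = (73*(-1/183))*(-⅓) = -73/183*(-⅓) = 73/549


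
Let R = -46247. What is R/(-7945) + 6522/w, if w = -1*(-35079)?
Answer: 558038601/92900885 ≈ 6.0068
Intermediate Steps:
w = 35079
R/(-7945) + 6522/w = -46247/(-7945) + 6522/35079 = -46247*(-1/7945) + 6522*(1/35079) = 46247/7945 + 2174/11693 = 558038601/92900885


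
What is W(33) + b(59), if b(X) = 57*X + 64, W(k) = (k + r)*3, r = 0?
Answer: 3526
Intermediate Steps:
W(k) = 3*k (W(k) = (k + 0)*3 = k*3 = 3*k)
b(X) = 64 + 57*X
W(33) + b(59) = 3*33 + (64 + 57*59) = 99 + (64 + 3363) = 99 + 3427 = 3526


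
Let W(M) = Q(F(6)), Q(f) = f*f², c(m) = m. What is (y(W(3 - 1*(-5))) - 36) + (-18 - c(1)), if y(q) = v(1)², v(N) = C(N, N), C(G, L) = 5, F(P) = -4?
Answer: -30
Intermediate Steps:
v(N) = 5
Q(f) = f³
W(M) = -64 (W(M) = (-4)³ = -64)
y(q) = 25 (y(q) = 5² = 25)
(y(W(3 - 1*(-5))) - 36) + (-18 - c(1)) = (25 - 36) + (-18 - 1*1) = -11 + (-18 - 1) = -11 - 19 = -30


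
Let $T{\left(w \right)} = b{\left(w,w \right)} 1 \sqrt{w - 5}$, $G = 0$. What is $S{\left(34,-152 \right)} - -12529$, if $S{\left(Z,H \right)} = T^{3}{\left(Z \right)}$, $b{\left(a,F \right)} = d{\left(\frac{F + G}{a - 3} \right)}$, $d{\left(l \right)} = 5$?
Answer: $12529 + 3625 \sqrt{29} \approx 32050.0$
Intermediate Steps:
$b{\left(a,F \right)} = 5$
$T{\left(w \right)} = 5 \sqrt{-5 + w}$ ($T{\left(w \right)} = 5 \cdot 1 \sqrt{w - 5} = 5 \sqrt{-5 + w}$)
$S{\left(Z,H \right)} = 125 \left(-5 + Z\right)^{\frac{3}{2}}$ ($S{\left(Z,H \right)} = \left(5 \sqrt{-5 + Z}\right)^{3} = 125 \left(-5 + Z\right)^{\frac{3}{2}}$)
$S{\left(34,-152 \right)} - -12529 = 125 \left(-5 + 34\right)^{\frac{3}{2}} - -12529 = 125 \cdot 29^{\frac{3}{2}} + 12529 = 125 \cdot 29 \sqrt{29} + 12529 = 3625 \sqrt{29} + 12529 = 12529 + 3625 \sqrt{29}$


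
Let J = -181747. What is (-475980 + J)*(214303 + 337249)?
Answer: -362770642304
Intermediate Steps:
(-475980 + J)*(214303 + 337249) = (-475980 - 181747)*(214303 + 337249) = -657727*551552 = -362770642304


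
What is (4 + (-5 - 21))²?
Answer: 484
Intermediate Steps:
(4 + (-5 - 21))² = (4 - 26)² = (-22)² = 484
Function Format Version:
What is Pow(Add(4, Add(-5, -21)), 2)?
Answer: 484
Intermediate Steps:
Pow(Add(4, Add(-5, -21)), 2) = Pow(Add(4, -26), 2) = Pow(-22, 2) = 484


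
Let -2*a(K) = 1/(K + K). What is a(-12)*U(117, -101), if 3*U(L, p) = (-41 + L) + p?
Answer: -25/144 ≈ -0.17361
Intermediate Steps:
U(L, p) = -41/3 + L/3 + p/3 (U(L, p) = ((-41 + L) + p)/3 = (-41 + L + p)/3 = -41/3 + L/3 + p/3)
a(K) = -1/(4*K) (a(K) = -1/(2*(K + K)) = -1/(2*K)/2 = -1/(4*K))
a(-12)*U(117, -101) = (-1/4/(-12))*(-41/3 + (1/3)*117 + (1/3)*(-101)) = (-1/4*(-1/12))*(-41/3 + 39 - 101/3) = (1/48)*(-25/3) = -25/144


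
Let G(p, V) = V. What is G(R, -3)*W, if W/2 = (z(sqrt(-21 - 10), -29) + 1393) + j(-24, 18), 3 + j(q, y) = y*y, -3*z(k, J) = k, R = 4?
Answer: -10284 + 2*I*sqrt(31) ≈ -10284.0 + 11.136*I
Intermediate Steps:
z(k, J) = -k/3
j(q, y) = -3 + y**2 (j(q, y) = -3 + y*y = -3 + y**2)
W = 3428 - 2*I*sqrt(31)/3 (W = 2*((-sqrt(-21 - 10)/3 + 1393) + (-3 + 18**2)) = 2*((-I*sqrt(31)/3 + 1393) + (-3 + 324)) = 2*((-I*sqrt(31)/3 + 1393) + 321) = 2*((1393 - I*sqrt(31)/3) + 321) = 2*(1714 - I*sqrt(31)/3) = 3428 - 2*I*sqrt(31)/3 ≈ 3428.0 - 3.7118*I)
G(R, -3)*W = -3*(3428 - 2*I*sqrt(31)/3) = -10284 + 2*I*sqrt(31)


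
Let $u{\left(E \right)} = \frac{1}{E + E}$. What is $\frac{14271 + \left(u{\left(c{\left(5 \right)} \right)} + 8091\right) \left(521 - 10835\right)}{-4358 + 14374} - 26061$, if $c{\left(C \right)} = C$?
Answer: $- \frac{107645097}{3130} \approx -34391.0$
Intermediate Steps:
$u{\left(E \right)} = \frac{1}{2 E}$
$\frac{14271 + \left(u{\left(c{\left(5 \right)} \right)} + 8091\right) \left(521 - 10835\right)}{-4358 + 14374} - 26061 = \frac{14271 + \left(\frac{1}{2 \cdot 5} + 8091\right) \left(521 - 10835\right)}{-4358 + 14374} - 26061 = \frac{14271 + \left(\frac{1}{2} \cdot \frac{1}{5} + 8091\right) \left(-10314\right)}{10016} - 26061 = \left(14271 + \left(\frac{1}{10} + 8091\right) \left(-10314\right)\right) \frac{1}{10016} - 26061 = \left(14271 + \frac{80911}{10} \left(-10314\right)\right) \frac{1}{10016} - 26061 = \left(14271 - \frac{417258027}{5}\right) \frac{1}{10016} - 26061 = \left(- \frac{417186672}{5}\right) \frac{1}{10016} - 26061 = - \frac{26074167}{3130} - 26061 = - \frac{107645097}{3130}$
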